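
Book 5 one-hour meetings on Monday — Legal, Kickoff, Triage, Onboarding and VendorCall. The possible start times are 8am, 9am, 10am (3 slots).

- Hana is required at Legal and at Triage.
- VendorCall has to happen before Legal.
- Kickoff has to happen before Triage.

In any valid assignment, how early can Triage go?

Precedence pushes Triage to at least 9am.
Triage at 9am is achievable: Legal=10am, VendorCall=8am, Kickoff=8am, Onboarding=8am, Triage=9am.

9am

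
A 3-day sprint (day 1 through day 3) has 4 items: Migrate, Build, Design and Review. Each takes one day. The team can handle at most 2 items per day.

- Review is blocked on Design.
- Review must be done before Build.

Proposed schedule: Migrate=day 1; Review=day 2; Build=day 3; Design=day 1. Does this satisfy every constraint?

The team can handle at most 2 items per day — holds.
Review must be done before Build — holds.
Review is blocked on Design — holds.

Yes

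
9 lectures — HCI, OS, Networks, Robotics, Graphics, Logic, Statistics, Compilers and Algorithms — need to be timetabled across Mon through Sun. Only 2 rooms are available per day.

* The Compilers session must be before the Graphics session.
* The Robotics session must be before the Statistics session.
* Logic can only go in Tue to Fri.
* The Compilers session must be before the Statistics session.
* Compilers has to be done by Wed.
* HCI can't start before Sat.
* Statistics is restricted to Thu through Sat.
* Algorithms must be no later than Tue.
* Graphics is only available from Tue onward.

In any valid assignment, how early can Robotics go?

Downstream work caps Robotics at Fri.
Robotics at Mon is achievable: HCI in Sat, Algorithms in Mon, Logic in Tue, Graphics in Wed, Statistics in Thu, Networks in Thu, Compilers in Tue, Robotics in Mon, OS in Wed.

Mon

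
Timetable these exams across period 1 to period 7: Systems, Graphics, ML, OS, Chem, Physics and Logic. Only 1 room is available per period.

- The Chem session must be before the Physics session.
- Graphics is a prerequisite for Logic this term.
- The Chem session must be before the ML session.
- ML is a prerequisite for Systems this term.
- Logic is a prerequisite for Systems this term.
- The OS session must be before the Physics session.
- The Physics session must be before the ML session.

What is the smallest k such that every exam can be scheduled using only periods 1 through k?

The precedence chain requires at least 4 distinct periods.
With at most 1 per period and 7 exams, at least 7 periods are needed.
7 works (last occupied period: period 7): for example OS in period 2, ML in period 4, Chem in period 1, Logic in period 6, Physics in period 3, Systems in period 7, Graphics in period 5.

7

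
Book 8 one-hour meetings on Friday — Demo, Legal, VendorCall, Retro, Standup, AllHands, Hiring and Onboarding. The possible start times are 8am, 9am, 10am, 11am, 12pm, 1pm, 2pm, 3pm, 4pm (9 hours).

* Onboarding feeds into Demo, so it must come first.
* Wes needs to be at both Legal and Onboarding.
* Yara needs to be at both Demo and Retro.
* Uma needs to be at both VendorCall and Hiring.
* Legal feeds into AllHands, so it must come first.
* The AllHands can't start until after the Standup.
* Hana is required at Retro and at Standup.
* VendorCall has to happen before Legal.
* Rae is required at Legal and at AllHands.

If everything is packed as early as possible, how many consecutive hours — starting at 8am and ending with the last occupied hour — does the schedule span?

The precedence chain requires at least 3 distinct hours.
3 works (last occupied hour: 10am): for example Onboarding=8am; Legal=9am; Standup=8am; Hiring=9am; VendorCall=8am; AllHands=10am; Retro=10am; Demo=9am.

3 hours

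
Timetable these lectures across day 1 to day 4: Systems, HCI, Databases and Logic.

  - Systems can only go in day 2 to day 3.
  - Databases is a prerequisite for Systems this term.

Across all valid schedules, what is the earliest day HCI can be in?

day 1

HCI at day 1 is achievable: Databases=day 1, HCI=day 1, Logic=day 1, Systems=day 2.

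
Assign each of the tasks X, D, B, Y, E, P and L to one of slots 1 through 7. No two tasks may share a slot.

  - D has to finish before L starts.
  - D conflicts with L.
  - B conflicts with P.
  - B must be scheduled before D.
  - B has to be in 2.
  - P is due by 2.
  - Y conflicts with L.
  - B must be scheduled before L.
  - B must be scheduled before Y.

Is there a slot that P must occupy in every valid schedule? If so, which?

P's window is 1–2.
B is fixed at 2, and P can't share a slot with B.
So P must be 1.

1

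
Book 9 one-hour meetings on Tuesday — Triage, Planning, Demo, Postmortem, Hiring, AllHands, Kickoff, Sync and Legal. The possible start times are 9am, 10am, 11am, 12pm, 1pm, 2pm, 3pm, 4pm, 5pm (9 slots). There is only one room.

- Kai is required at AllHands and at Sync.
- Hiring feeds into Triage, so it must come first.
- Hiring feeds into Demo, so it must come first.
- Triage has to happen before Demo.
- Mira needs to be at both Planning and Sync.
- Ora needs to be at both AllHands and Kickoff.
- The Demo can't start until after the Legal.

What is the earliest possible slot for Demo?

12pm

Precedence pushes Demo to at least 11am.
Demo at 12pm is achievable: Triage -> 10am; Sync -> 5pm; Planning -> 1pm; Legal -> 11am; Demo -> 12pm; Hiring -> 9am; Postmortem -> 2pm; Kickoff -> 4pm; AllHands -> 3pm.
Nothing earlier works — the conflict and capacity constraints rule out every slot before 12pm.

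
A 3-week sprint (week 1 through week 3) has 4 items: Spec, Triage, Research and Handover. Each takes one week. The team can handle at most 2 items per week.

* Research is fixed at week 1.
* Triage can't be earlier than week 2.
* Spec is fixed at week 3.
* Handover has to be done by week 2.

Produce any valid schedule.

Handover in week 1, Triage in week 2, Spec in week 3, Research in week 1

Checking: Research=week 1 in [week 1,week 1]; Triage=week 2 in [week 2,week 3]; Spec=week 3 in [week 3,week 3]; Handover=week 1 in [week 1,week 2]; max 2 per week (cap 2).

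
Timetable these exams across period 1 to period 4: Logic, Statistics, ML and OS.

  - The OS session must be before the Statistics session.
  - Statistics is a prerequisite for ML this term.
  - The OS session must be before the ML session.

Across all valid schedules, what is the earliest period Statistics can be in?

Precedence pushes Statistics to at least period 2; downstream work caps Statistics at period 3.
Statistics at period 2 is achievable: Statistics -> period 2, ML -> period 3, OS -> period 1, Logic -> period 1.

period 2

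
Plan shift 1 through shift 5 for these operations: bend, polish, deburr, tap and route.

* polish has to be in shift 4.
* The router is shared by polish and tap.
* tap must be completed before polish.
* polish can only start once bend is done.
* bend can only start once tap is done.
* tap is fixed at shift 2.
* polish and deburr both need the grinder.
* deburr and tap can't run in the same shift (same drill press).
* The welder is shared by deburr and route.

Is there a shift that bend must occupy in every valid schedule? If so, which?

tap is fixed at shift 2 and must come before bend, so bend is at least shift 3.
polish is fixed at shift 4 and must come after bend, so bend is at most shift 3.
So bend must be shift 3.

shift 3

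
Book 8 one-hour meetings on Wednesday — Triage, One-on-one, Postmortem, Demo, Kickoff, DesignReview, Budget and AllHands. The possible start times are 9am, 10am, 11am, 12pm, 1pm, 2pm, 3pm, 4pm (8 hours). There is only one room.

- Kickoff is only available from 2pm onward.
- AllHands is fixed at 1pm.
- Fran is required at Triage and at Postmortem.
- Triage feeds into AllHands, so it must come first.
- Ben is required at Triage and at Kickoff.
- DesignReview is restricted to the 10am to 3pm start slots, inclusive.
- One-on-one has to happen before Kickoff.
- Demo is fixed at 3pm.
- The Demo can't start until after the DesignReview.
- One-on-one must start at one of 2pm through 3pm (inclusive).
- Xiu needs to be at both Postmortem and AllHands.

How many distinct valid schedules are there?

18

Splitting on Triage: it can be 9am (6), 10am (4), 11am (4), 12pm (4). Listing each branch's schedules as (One-on-one, Postmortem, Demo, Kickoff, DesignReview, Budget, AllHands):
Triage=9am: (2pm,10am,3pm,4pm,11am,12pm,1pm) (2pm,10am,3pm,4pm,12pm,11am,1pm) (2pm,11am,3pm,4pm,10am,12pm,1pm) (2pm,11am,3pm,4pm,12pm,10am,1pm) (2pm,12pm,3pm,4pm,10am,11am,1pm) (2pm,12pm,3pm,4pm,11am,10am,1pm) — 6.
Triage=10am: (2pm,9am,3pm,4pm,11am,12pm,1pm) (2pm,9am,3pm,4pm,12pm,11am,1pm) (2pm,11am,3pm,4pm,12pm,9am,1pm) (2pm,12pm,3pm,4pm,11am,9am,1pm) — 4.
Triage=11am: (2pm,9am,3pm,4pm,10am,12pm,1pm) (2pm,9am,3pm,4pm,12pm,10am,1pm) (2pm,10am,3pm,4pm,12pm,9am,1pm) (2pm,12pm,3pm,4pm,10am,9am,1pm) — 4.
Triage=12pm: (2pm,9am,3pm,4pm,10am,11am,1pm) (2pm,9am,3pm,4pm,11am,10am,1pm) (2pm,10am,3pm,4pm,11am,9am,1pm) (2pm,11am,3pm,4pm,10am,9am,1pm) — 4.
Summing: 6 + 4 + 4 + 4 = 18.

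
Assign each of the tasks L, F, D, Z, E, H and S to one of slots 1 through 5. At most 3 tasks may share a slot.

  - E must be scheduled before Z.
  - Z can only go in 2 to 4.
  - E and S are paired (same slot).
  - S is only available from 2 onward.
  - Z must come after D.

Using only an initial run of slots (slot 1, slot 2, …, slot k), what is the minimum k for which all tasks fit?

The precedence chain requires at least 2 distinct slots.
With at most 3 per slot and 7 tasks, at least 3 slots are needed.
Propagating the time windows through the other constraints, Z can't land before 3, so the schedule must run through at least slot 3.
3 works (last occupied slot: 3): for example F in 1; H in 2; D in 1; S in 2; E in 2; L in 1; Z in 3.

3 slots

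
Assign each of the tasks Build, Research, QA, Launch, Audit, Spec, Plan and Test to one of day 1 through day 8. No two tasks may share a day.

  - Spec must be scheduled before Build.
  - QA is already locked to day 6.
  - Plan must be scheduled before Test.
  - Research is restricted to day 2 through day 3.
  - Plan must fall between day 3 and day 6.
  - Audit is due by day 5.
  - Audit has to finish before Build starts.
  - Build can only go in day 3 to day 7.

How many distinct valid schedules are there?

58

Splitting on Build: it can be day 4 (8), day 5 (12), day 7 (38). Listing each branch's schedules as (Research, QA, Launch, Audit, Spec, Plan, Test) by day number:
Build=day 4: (2,6,7,1,3,5,8) (2,6,7,3,1,5,8) (2,6,8,1,3,5,7) (2,6,8,3,1,5,7) (3,6,7,1,2,5,8) (3,6,7,2,1,5,8) (3,6,8,1,2,5,7) (3,6,8,2,1,5,7) — 8.
Build=day 5: (2,6,7,1,3,4,8) (2,6,7,1,4,3,8) (2,6,7,3,1,4,8) (2,6,7,4,1,3,8) (2,6,8,1,3,4,7) (2,6,8,1,4,3,7) (2,6,8,3,1,4,7) (2,6,8,4,1,3,7) (3,6,7,1,2,4,8) (3,6,7,2,1,4,8) (3,6,8,1,2,4,7) (3,6,8,2,1,4,7) — 12.
Build=day 7: (2,6,1,3,4,5,8) (2,6,1,3,5,4,8) (2,6,1,4,3,5,8) (2,6,1,4,5,3,8) (2,6,1,5,3,4,8) (2,6,1,5,4,3,8) (2,6,3,1,4,5,8) (2,6,3,1,5,4,8) (2,6,3,4,1,5,8) (2,6,3,5,1,4,8) (2,6,4,1,3,5,8) (2,6,4,1,5,3,8) (2,6,4,3,1,5,8) (2,6,4,5,1,3,8) (2,6,5,1,3,4,8) (2,6,5,1,4,3,8) (2,6,5,3,1,4,8) (2,6,5,4,1,3,8) (2,6,8,1,3,4,5) (2,6,8,1,4,3,5) (2,6,8,1,5,3,4) (2,6,8,3,1,4,5) (2,6,8,4,1,3,5) (2,6,8,5,1,3,4) (3,6,1,2,4,5,8) (3,6,1,2,5,4,8) (3,6,1,4,2,5,8) (3,6,1,5,2,4,8) (3,6,2,1,4,5,8) (3,6,2,1,5,4,8) (3,6,2,4,1,5,8) (3,6,2,5,1,4,8) (3,6,4,1,2,5,8) (3,6,4,2,1,5,8) (3,6,5,1,2,4,8) (3,6,5,2,1,4,8) (3,6,8,1,2,4,5) (3,6,8,2,1,4,5) — 38.
Summing: 8 + 12 + 38 = 58.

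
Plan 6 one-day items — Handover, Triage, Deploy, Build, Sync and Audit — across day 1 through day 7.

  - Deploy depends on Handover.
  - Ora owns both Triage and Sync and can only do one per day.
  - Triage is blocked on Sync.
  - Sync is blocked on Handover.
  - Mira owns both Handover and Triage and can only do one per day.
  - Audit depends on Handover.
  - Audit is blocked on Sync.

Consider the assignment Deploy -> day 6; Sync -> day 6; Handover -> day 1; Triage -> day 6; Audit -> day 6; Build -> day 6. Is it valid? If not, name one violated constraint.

Invalid. Ora owns both Triage and Sync and can only do one per day.

Audit is blocked on Sync — violated.
Sync is blocked on Handover — holds.
Audit depends on Handover — holds.
Ora owns both Triage and Sync and can only do one per day — violated.
Deploy depends on Handover — holds.
Triage is blocked on Sync — violated.
Mira owns both Handover and Triage and can only do one per day — holds.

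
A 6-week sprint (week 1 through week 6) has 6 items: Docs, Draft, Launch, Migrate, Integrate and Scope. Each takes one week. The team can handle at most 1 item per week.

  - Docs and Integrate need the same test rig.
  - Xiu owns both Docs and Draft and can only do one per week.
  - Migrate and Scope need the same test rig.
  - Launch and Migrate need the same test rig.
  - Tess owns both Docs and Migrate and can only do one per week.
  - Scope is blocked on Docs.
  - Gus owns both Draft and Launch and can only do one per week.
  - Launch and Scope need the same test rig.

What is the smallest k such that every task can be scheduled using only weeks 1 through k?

The precedence chain requires at least 2 distinct weeks.
With at most 1 per week and 6 tasks, at least 6 weeks are needed.
6 works (last occupied week: week 6): for example Draft in week 3, Docs in week 1, Migrate in week 5, Launch in week 4, Integrate in week 6, Scope in week 2.

6 weeks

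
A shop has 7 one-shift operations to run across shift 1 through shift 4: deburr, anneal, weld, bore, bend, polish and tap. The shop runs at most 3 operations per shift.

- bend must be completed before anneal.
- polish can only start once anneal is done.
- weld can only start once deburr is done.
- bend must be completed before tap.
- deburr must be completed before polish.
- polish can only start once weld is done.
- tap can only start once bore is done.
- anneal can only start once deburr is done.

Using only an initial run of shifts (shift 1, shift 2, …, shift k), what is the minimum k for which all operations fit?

The precedence chain requires at least 3 distinct shifts.
With at most 3 per shift and 7 operations, at least 3 shifts are needed.
3 works (last occupied shift: shift 3): for example bend=shift 1; weld=shift 2; tap=shift 2; deburr=shift 1; bore=shift 1; polish=shift 3; anneal=shift 2.

3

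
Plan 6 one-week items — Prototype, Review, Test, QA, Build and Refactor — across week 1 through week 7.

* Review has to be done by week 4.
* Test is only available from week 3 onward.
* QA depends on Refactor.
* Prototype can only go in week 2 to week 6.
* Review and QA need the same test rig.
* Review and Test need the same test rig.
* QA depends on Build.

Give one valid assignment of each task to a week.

QA=week 2; Test=week 3; Prototype=week 2; Refactor=week 1; Review=week 1; Build=week 1

Checking: Build(week 1) before QA(week 2); Refactor(week 1) before QA(week 2); Review(week 1) != Test(week 3); Review(week 1) != QA(week 2); Prototype=week 2 in [week 2,week 6]; Review=week 1 in [week 1,week 4]; Test=week 3 in [week 3,week 7].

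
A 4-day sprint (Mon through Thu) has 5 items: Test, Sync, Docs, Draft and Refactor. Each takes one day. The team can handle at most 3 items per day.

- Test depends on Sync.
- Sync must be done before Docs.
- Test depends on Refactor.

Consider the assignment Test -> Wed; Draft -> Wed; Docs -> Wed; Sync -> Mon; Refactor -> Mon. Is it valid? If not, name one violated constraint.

Valid

Sync must be done before Docs — holds.
The team can handle at most 3 items per day — holds.
Test depends on Sync — holds.
Test depends on Refactor — holds.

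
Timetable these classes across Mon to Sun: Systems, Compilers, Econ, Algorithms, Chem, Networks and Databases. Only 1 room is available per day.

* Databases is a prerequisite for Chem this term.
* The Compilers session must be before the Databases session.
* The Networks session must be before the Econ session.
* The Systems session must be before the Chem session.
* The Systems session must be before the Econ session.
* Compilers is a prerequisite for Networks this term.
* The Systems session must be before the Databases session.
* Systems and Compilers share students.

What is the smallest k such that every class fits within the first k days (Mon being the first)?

7

The precedence chain requires at least 3 distinct days.
With at most 1 per day and 7 classes, at least 7 days are needed.
7 works (last occupied day: Sun): for example Systems in Mon; Chem in Sat; Econ in Fri; Compilers in Tue; Networks in Thu; Algorithms in Sun; Databases in Wed.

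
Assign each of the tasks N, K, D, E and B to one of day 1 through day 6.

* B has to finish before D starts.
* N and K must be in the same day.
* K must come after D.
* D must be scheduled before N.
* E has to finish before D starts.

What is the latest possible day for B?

day 4

Downstream work caps B at day 4.
B at day 4 is achievable: D=day 5; K=day 6; N=day 6; E=day 1; B=day 4.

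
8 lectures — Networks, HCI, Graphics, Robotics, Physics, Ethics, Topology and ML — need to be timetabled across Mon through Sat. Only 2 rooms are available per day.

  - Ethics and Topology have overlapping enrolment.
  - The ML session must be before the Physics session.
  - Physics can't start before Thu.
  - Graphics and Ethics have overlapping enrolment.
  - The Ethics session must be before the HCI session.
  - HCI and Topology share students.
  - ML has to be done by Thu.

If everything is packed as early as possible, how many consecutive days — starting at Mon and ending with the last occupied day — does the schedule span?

4

The precedence chain requires at least 2 distinct days.
With at most 2 per day and 8 lectures, at least 4 days are needed.
Physics can't be placed before Thu — that is day 4 counting from Mon — so the schedule must run through at least 4 days.
4 works (last occupied day: Thu): for example Networks=Tue; Graphics=Wed; Physics=Thu; ML=Mon; Topology=Thu; Ethics=Mon; Robotics=Wed; HCI=Tue.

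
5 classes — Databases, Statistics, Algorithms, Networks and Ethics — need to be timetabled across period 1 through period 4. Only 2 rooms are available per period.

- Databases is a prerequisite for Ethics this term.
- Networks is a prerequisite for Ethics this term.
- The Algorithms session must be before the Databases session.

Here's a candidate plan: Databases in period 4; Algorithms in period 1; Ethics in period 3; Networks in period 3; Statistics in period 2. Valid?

Invalid. Databases is a prerequisite for Ethics this term.

Only 2 rooms are available per period — holds.
Databases is a prerequisite for Ethics this term — violated.
The Algorithms session must be before the Databases session — holds.
Networks is a prerequisite for Ethics this term — violated.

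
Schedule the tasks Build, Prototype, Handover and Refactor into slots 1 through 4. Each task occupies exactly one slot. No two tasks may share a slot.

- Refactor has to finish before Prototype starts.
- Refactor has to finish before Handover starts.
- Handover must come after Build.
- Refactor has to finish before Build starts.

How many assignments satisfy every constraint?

Enumerating: Prototype in 4; Handover in 3; Build in 2; Refactor in 1 | Build in 2; Prototype in 3; Handover in 4; Refactor in 1 | Refactor=1; Handover=4; Build=3; Prototype=2.

3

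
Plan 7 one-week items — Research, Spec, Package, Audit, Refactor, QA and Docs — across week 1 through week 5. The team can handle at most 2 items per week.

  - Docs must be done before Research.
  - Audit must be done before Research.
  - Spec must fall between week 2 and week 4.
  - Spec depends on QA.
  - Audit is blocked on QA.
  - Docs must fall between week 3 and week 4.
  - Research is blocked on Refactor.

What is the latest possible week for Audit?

Precedence pushes Audit to at least week 2; downstream work caps Audit at week 4.
Audit at week 4 is achievable: QA in week 1, Docs in week 3, Research in week 5, Spec in week 2, Package in week 2, Audit in week 4, Refactor in week 1.

week 4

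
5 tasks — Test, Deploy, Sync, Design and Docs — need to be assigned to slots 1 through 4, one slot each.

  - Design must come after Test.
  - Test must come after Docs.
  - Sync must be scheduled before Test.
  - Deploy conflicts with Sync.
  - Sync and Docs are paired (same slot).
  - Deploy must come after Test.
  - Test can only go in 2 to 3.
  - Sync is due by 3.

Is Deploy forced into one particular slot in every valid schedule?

Deploy can be 3 (e.g. Docs -> 1, Test -> 2, Design -> 3, Sync -> 1, Deploy -> 3) or 4 (e.g. Deploy -> 4, Design -> 3, Docs -> 1, Test -> 2, Sync -> 1).

No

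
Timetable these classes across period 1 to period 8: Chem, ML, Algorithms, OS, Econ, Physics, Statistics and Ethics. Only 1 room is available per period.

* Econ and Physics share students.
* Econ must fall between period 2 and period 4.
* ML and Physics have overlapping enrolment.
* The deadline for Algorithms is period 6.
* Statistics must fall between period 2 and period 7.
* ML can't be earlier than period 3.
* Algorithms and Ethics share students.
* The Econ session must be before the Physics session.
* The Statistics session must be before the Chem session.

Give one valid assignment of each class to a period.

ML=period 4; Algorithms=period 1; Physics=period 6; Ethics=period 8; Statistics=period 3; Econ=period 2; OS=period 7; Chem=period 5

Checking: Statistics(period 3) before Chem(period 5); Econ(period 2) before Physics(period 6); Econ(period 2) != Physics(period 6); Algorithms(period 1) != Ethics(period 8); ML(period 4) != Physics(period 6); Algorithms=period 1 in [period 1,period 6]; ML=period 4 in [period 3,period 8]; Econ=period 2 in [period 2,period 4]; Statistics=period 3 in [period 2,period 7]; max 1 per period (cap 1).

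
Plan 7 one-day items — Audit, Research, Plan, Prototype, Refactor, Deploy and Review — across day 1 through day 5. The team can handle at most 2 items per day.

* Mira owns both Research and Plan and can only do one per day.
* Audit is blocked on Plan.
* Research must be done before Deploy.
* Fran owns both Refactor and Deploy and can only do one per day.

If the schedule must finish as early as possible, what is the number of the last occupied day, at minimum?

day 4

The precedence chain requires at least 2 distinct days.
With at most 2 per day and 7 work items, at least 4 days are needed.
4 works (last occupied day: day 4): for example Deploy in day 3, Research in day 2, Prototype in day 1, Review in day 3, Plan in day 1, Refactor in day 4, Audit in day 2.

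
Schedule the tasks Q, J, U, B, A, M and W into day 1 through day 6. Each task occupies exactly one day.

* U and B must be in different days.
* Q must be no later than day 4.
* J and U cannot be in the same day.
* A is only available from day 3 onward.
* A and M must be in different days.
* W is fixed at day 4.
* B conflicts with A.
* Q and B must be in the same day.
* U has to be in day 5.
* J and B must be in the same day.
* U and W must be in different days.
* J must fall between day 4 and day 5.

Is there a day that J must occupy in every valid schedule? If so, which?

J's window is day 4–day 5.
U is fixed at day 5, and J can't share a day with U.
So J must be day 4.

day 4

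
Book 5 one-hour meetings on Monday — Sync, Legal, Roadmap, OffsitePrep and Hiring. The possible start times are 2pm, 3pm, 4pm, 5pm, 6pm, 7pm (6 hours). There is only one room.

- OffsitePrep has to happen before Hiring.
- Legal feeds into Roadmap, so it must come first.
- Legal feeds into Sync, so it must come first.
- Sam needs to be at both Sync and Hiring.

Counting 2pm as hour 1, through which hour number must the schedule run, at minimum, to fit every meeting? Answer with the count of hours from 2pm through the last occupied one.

The precedence chain requires at least 2 distinct hours.
With at most 1 per hour and 5 meetings, at least 5 hours are needed.
5 works (last occupied hour: 6pm): for example Roadmap=4pm, Hiring=6pm, Sync=3pm, OffsitePrep=5pm, Legal=2pm.

5 hours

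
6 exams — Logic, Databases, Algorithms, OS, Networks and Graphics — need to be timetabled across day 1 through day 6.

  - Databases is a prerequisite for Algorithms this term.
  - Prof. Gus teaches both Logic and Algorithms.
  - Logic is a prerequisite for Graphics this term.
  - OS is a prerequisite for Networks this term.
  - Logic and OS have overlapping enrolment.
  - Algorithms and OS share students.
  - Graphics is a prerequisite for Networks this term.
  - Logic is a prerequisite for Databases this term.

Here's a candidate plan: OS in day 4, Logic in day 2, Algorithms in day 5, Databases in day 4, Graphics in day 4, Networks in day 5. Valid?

Valid

Logic is a prerequisite for Databases this term — holds.
Databases is a prerequisite for Algorithms this term — holds.
Prof. Gus teaches both Logic and Algorithms — holds.
Logic and OS have overlapping enrolment — holds.
OS is a prerequisite for Networks this term — holds.
Graphics is a prerequisite for Networks this term — holds.
Algorithms and OS share students — holds.
Logic is a prerequisite for Graphics this term — holds.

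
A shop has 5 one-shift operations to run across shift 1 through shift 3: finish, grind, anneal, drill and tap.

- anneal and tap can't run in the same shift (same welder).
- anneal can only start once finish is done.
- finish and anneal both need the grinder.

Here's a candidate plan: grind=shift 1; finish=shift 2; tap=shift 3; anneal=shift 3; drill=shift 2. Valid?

No — it violates: anneal and tap can't run in the same shift (same welder)

anneal and tap can't run in the same shift (same welder) — violated.
finish and anneal both need the grinder — holds.
anneal can only start once finish is done — holds.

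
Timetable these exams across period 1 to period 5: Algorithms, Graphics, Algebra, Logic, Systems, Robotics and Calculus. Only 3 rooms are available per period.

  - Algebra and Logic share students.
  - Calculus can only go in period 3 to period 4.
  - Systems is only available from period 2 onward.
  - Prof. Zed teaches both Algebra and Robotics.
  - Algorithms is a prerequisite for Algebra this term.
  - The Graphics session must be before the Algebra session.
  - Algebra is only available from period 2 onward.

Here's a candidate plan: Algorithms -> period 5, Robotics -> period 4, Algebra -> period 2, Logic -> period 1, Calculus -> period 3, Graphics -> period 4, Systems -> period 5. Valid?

No — it violates: Algorithms is a prerequisite for Algebra this term

Calculus can only go in period 3 to period 4 — holds.
Prof. Zed teaches both Algebra and Robotics — holds.
Only 3 rooms are available per period — holds.
Algebra is only available from period 2 onward — holds.
Algebra and Logic share students — holds.
The Graphics session must be before the Algebra session — violated.
Algorithms is a prerequisite for Algebra this term — violated.
Systems is only available from period 2 onward — holds.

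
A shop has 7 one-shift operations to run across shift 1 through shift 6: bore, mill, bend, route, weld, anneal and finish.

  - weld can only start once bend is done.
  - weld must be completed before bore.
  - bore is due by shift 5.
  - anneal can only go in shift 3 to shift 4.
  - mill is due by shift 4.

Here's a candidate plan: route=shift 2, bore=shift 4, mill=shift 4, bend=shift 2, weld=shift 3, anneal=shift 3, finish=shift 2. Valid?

anneal can only go in shift 3 to shift 4 — holds.
weld can only start once bend is done — holds.
weld must be completed before bore — holds.
bore is due by shift 5 — holds.
mill is due by shift 4 — holds.

Yes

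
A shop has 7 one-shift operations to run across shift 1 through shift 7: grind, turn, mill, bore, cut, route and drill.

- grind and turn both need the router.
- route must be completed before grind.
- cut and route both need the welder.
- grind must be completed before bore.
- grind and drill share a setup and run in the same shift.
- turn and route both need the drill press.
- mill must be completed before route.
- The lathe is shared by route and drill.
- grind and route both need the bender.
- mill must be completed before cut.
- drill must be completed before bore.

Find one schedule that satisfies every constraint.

route in shift 2, drill in shift 3, turn in shift 1, cut in shift 3, mill in shift 1, bore in shift 4, grind in shift 3

Checking: mill(shift 1) before cut(shift 3); grind(shift 3) before bore(shift 4); route(shift 2) before grind(shift 3); mill(shift 1) before route(shift 2); drill(shift 3) before bore(shift 4); grind(shift 3) != route(shift 2); route(shift 2) != drill(shift 3); cut(shift 3) != route(shift 2); turn(shift 1) != route(shift 2); grind(shift 3) != turn(shift 1); grind = drill = shift 3.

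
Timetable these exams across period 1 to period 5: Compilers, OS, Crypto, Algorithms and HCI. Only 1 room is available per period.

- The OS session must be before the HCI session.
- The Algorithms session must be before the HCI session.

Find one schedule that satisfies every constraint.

OS=period 1; Compilers=period 4; HCI=period 3; Crypto=period 5; Algorithms=period 2

Checking: OS(period 1) before HCI(period 3); Algorithms(period 2) before HCI(period 3); max 1 per period (cap 1).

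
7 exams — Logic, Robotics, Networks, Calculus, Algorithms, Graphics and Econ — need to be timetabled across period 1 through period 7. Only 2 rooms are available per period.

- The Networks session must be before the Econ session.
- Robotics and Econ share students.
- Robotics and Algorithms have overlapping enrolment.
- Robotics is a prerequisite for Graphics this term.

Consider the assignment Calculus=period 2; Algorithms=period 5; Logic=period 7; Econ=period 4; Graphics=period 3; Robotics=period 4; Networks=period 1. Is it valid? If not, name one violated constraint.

No. Robotics is a prerequisite for Graphics this term is not satisfied.

Robotics and Algorithms have overlapping enrolment — holds.
Robotics is a prerequisite for Graphics this term — violated.
Only 2 rooms are available per period — holds.
The Networks session must be before the Econ session — holds.
Robotics and Econ share students — violated.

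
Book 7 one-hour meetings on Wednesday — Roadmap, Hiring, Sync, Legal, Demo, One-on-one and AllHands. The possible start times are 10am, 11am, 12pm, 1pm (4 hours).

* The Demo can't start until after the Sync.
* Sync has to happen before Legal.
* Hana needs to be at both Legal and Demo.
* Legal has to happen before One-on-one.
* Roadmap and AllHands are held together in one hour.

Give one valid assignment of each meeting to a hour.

Hiring in 10am, One-on-one in 12pm, Roadmap in 10am, AllHands in 10am, Legal in 11am, Sync in 10am, Demo in 12pm

Checking: Sync(10am) before Demo(12pm); Legal(11am) before One-on-one(12pm); Sync(10am) before Legal(11am); Legal(11am) != Demo(12pm); Roadmap = AllHands = 10am.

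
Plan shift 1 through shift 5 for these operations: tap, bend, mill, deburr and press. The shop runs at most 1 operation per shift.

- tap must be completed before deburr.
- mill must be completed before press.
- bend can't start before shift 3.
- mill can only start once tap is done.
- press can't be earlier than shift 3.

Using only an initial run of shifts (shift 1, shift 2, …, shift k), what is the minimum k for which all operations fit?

5

The precedence chain requires at least 3 distinct shifts.
With at most 1 per shift and 5 operations, at least 5 shifts are needed.
5 works (last occupied shift: shift 5): for example mill in shift 2; bend in shift 4; tap in shift 1; deburr in shift 5; press in shift 3.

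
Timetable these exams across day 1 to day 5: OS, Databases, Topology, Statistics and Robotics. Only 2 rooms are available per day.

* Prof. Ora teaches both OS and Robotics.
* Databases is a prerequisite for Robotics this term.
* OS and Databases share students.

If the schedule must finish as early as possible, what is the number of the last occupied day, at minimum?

day 3

The precedence chain requires at least 2 distinct days.
With at most 2 per day and 5 exams, at least 3 days are needed.
3 works (last occupied day: day 3): for example OS=day 3; Databases=day 1; Statistics=day 2; Robotics=day 2; Topology=day 1.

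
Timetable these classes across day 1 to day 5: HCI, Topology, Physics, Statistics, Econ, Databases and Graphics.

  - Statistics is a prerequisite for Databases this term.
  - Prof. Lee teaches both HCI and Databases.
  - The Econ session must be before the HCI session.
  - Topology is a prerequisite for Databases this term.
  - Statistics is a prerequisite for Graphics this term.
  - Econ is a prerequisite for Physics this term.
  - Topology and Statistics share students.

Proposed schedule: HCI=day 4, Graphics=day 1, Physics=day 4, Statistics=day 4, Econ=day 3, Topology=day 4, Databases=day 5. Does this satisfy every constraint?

Statistics is a prerequisite for Databases this term — holds.
Econ is a prerequisite for Physics this term — holds.
Topology is a prerequisite for Databases this term — holds.
Topology and Statistics share students — violated.
Prof. Lee teaches both HCI and Databases — holds.
Statistics is a prerequisite for Graphics this term — violated.
The Econ session must be before the HCI session — holds.

No. Statistics is a prerequisite for Graphics this term is not satisfied.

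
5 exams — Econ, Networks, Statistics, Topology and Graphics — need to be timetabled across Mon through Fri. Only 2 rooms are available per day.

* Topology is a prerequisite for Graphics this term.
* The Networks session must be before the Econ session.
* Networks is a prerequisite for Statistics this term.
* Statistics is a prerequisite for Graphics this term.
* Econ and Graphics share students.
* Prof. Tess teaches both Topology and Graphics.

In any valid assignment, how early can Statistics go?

Precedence pushes Statistics to at least Tue; downstream work caps Statistics at Thu.
Statistics at Tue is achievable: Econ -> Tue; Networks -> Mon; Graphics -> Wed; Statistics -> Tue; Topology -> Mon.

Tue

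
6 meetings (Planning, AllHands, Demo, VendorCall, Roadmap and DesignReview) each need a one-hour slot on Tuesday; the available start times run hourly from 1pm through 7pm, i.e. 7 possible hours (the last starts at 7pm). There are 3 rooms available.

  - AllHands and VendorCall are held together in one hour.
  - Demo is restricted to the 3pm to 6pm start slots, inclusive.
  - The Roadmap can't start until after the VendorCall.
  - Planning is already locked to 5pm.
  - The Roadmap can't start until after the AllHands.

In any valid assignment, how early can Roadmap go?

Precedence pushes Roadmap to at least 2pm.
Roadmap at 2pm is achievable: AllHands=1pm, Demo=3pm, Roadmap=2pm, VendorCall=1pm, DesignReview=1pm, Planning=5pm.

2pm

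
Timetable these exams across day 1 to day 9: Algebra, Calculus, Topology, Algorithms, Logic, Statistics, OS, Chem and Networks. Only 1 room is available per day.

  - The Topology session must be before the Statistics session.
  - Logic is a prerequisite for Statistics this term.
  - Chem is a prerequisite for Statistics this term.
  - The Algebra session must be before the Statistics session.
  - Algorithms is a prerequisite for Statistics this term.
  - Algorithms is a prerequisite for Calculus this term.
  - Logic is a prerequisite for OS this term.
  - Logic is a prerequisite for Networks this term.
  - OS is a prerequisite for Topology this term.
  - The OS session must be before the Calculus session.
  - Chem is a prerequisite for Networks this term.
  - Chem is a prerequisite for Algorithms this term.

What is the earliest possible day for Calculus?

day 5

Precedence pushes Calculus to at least day 3.
Calculus at day 5 is achievable: Algebra in day 7, Logic in day 3, Calculus in day 5, Networks in day 9, Chem in day 1, OS in day 4, Topology in day 6, Algorithms in day 2, Statistics in day 8.
Nothing earlier works — the capacity limit rule out every day before day 5.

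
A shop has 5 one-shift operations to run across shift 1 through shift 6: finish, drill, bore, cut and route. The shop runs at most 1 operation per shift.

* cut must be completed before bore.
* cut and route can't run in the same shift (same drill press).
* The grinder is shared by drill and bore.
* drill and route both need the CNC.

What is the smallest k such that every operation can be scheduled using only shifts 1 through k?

5 shifts

The precedence chain requires at least 2 distinct shifts.
With at most 1 per shift and 5 operations, at least 5 shifts are needed.
5 works (last occupied shift: shift 5): for example route=shift 5, bore=shift 2, cut=shift 1, drill=shift 4, finish=shift 3.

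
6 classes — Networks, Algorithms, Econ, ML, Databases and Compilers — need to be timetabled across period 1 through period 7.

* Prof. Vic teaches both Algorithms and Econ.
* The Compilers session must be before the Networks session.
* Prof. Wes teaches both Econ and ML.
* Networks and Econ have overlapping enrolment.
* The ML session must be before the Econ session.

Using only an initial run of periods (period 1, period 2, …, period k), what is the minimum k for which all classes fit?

3

The precedence chain requires at least 2 distinct periods.
Could 2 periods be enough, i.e. nothing placed later than period 2? No: Econ must come after ML (at period 1 or later) → {period 2}; Networks must come after Compilers (at period 1 or later) → {period 2}; Econ can't share with Networks (period 2) → nothing is left.
So 2 periods is not enough.
3 works (last occupied period: period 3): for example Networks=period 2; Econ=period 3; ML=period 1; Databases=period 1; Algorithms=period 1; Compilers=period 1.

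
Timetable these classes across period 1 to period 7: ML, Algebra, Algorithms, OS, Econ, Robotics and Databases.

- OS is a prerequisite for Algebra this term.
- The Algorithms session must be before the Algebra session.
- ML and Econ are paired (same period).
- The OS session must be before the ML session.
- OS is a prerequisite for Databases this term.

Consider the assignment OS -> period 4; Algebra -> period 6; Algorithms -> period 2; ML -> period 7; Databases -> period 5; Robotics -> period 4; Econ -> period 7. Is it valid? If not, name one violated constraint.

Valid

ML and Econ are paired (same period) — holds.
The OS session must be before the ML session — holds.
OS is a prerequisite for Algebra this term — holds.
OS is a prerequisite for Databases this term — holds.
The Algorithms session must be before the Algebra session — holds.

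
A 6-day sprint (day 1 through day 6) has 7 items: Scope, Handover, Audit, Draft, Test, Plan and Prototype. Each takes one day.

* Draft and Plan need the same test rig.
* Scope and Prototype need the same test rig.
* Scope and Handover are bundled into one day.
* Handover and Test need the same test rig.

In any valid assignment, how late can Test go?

day 6

Test at day 6 is achievable: Test -> day 6; Scope -> day 1; Plan -> day 2; Handover -> day 1; Audit -> day 1; Draft -> day 1; Prototype -> day 2.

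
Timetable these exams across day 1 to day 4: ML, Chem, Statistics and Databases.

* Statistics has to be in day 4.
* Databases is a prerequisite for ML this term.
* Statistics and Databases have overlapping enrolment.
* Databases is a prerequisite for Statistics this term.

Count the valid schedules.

Splitting on ML: it can be day 2 (4), day 3 (8), day 4 (12). Listing each branch's schedules as (Chem, Statistics, Databases) by day number:
ML=day 2: (1,4,1) (2,4,1) (3,4,1) (4,4,1) — 4.
ML=day 3: (1,4,1) (1,4,2) (2,4,1) (2,4,2) (3,4,1) (3,4,2) (4,4,1) (4,4,2) — 8.
ML=day 4: (1,4,1) (1,4,2) (1,4,3) (2,4,1) (2,4,2) (2,4,3) (3,4,1) (3,4,2) (3,4,3) (4,4,1) (4,4,2) (4,4,3) — 12.
Summing: 4 + 8 + 12 = 24.

24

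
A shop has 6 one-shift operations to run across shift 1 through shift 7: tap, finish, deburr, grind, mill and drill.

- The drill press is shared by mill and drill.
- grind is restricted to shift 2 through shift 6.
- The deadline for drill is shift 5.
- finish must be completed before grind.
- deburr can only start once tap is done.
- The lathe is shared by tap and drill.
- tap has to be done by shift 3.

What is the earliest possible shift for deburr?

shift 2

Precedence pushes deburr to at least shift 2.
deburr at shift 2 is achievable: deburr=shift 2; grind=shift 2; drill=shift 2; tap=shift 1; mill=shift 1; finish=shift 1.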